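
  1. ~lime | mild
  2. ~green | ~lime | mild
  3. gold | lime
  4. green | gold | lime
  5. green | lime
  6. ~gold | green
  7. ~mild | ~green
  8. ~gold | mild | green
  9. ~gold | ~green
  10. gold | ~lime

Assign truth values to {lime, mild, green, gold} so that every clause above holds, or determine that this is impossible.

UNSATISFIABLE

Case lime = 0:
Unit clause (gold) forces gold = 1.
Unit clause (green) forces green = 1.
But (~green) is also a unit clause — contradiction.
That branch fails; take lime = 1 instead.
Unit clause (mild) forces mild = 1.
Unit clause (~green) forces green = 0.
Unit clause (~gold) forces gold = 0.
But (gold) is also a unit clause — contradiction.
Neither lime = 1 nor lime = 0 works.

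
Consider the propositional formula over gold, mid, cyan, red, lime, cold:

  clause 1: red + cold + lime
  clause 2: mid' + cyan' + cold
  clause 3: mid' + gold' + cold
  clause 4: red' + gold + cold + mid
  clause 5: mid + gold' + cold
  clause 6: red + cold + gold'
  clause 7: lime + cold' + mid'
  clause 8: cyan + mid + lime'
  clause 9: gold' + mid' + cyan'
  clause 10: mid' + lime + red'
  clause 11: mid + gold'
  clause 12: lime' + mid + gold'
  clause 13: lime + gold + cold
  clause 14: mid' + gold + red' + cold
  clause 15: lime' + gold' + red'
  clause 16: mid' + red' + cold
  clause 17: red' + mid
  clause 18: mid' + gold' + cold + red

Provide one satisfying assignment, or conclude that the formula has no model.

Suppose mid = 0.
(gold') alone gives gold = 0.
(red') alone gives red = 0.
Suppose cold = 1.
Suppose cyan = 1.
Every clause is now satisfied; lime is unconstrained.

gold: 0; mid: 0; cyan: 1; red: 0; lime: 0; cold: 1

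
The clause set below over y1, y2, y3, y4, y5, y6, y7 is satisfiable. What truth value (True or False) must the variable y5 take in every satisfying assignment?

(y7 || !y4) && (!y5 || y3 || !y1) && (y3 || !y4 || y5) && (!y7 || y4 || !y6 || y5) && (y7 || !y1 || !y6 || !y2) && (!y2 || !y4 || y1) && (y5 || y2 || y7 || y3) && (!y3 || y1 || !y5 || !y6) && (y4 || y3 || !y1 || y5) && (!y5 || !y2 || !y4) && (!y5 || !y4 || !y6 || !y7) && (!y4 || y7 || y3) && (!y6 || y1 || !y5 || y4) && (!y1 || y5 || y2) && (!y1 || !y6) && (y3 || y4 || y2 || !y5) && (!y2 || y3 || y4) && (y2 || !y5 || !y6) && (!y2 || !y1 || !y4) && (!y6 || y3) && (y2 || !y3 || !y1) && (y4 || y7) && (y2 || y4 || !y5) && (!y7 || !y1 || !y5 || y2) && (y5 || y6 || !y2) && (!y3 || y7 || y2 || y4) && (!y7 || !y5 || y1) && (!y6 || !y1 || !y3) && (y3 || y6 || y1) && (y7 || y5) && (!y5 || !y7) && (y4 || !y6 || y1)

Suppose y5 = true.
(!y7) alone gives y7 = false.
(!y4) alone gives y4 = false.
That conflicts with the unit clause (y4).
So every satisfying assignment has y5 = False.

False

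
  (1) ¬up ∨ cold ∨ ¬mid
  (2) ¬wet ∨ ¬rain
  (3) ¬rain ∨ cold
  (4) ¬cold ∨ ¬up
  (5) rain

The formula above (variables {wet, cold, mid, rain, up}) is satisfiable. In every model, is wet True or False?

Suppose wet = True.
From the singleton clause (¬rain), rain = False.
That conflicts with the unit clause (rain).
So every satisfying assignment has wet = False.

False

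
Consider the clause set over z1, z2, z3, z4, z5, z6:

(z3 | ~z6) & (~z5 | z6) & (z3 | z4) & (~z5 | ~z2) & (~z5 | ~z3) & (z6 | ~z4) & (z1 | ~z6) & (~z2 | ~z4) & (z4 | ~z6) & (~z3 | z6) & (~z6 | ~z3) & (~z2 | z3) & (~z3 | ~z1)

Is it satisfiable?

Branch on z3: set z3 = 1.
From the singleton clause (~z5), z5 = 0.
From the singleton clause (z6), z6 = 1.
Now (~z6) is unsatisfied and unit — conflict.
That branch fails; take z3 = 0 instead.
From the singleton clause (~z6), z6 = 0.
From the singleton clause (~z5), z5 = 0.
From the singleton clause (z4), z4 = 1.
Now (~z4) is unsatisfied and unit — conflict.
Either choice for z3 ends in contradiction.
No assignment satisfies every clause.

No, unsatisfiable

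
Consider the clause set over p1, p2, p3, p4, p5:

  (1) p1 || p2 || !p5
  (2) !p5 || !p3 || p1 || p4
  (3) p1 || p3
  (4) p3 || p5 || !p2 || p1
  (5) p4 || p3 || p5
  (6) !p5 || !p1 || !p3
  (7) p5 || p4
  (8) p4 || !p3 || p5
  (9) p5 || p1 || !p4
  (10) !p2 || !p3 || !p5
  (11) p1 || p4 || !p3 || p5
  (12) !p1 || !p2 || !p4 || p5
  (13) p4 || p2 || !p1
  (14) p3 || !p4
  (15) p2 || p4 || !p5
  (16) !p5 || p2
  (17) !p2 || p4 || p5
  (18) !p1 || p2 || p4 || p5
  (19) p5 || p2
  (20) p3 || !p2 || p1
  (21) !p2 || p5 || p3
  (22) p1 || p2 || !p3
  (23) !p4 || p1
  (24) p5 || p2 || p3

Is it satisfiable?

Yes, satisfiable

Try p1 = true.
Try p5 = true.
(!p3) alone gives p3 = false.
(!p4) alone gives p4 = false.
(p2) alone gives p2 = true.
All clauses are satisfied.
A satisfying assignment: p1 ↦ true, p2 ↦ true, p3 ↦ false, p4 ↦ false, p5 ↦ true.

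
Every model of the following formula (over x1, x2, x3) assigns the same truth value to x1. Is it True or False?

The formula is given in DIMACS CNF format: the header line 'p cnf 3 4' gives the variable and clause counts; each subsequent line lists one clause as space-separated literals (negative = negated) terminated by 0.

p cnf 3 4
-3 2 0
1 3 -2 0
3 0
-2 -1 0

Suppose x1 = True.
(x3) alone gives x3 = True.
(x2) alone gives x2 = True.
But (¬x2) is also a unit clause — contradiction.
So every satisfying assignment has x1 = False.

False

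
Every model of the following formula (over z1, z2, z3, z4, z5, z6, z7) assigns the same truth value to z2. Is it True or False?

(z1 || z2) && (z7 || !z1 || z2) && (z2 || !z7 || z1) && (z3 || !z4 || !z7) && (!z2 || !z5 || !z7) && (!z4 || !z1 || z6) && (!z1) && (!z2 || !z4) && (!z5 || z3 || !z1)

True

Suppose z2 = false.
Unit clause (z1) forces z1 = true.
But (!z1) is also a unit clause — contradiction.
So every satisfying assignment has z2 = True.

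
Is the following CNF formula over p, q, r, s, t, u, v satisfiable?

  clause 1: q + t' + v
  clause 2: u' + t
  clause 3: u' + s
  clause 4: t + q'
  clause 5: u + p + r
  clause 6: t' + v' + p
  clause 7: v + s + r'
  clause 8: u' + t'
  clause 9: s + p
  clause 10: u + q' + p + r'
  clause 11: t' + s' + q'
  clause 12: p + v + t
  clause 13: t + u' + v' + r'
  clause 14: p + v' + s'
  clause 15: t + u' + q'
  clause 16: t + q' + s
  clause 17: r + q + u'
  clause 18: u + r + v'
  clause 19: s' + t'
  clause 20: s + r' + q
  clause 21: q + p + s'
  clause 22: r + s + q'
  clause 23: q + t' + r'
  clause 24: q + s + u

Satisfiable

Branch on u: set u = 0.
Branch on t: set t = 0.
Unit clause (q') forces q = 0.
Unit clause (s) forces s = 1.
Unit clause (p) forces p = 1.
Branch on r: set r = 1.
Every clause is now satisfied; v is unconstrained.
A satisfying assignment: p ↦ 1, q ↦ 0, r ↦ 1, s ↦ 1, t ↦ 0, u ↦ 0, v ↦ 1.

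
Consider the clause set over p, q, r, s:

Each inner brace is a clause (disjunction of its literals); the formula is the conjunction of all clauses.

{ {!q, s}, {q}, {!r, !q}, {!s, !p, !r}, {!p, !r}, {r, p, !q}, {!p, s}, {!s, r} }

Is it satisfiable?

No, unsatisfiable

Unit clause (q) forces q = true.
Unit clause (s) forces s = true.
Unit clause (!r) forces r = false.
But (r) is also a unit clause — contradiction.
No assignment satisfies every clause.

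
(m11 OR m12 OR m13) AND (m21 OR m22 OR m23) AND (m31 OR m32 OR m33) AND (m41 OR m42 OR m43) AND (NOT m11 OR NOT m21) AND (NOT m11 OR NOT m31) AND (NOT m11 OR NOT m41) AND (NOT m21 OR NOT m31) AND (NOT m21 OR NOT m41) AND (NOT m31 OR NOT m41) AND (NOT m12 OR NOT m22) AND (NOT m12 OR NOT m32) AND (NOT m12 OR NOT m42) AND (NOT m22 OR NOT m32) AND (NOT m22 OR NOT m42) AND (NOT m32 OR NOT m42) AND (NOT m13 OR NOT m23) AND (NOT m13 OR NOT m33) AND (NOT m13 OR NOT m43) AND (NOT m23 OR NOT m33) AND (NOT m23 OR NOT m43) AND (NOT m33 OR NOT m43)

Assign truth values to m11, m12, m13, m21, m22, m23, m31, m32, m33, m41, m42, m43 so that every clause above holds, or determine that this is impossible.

UNSATISFIABLE

Branch on m11: set m11 = false.
Branch on m12: set m12 = true.
From the singleton clause (NOT m22), m22 = false.
From the singleton clause (NOT m32), m32 = false.
From the singleton clause (NOT m42), m42 = false.
Branch on m21: set m21 = true.
From the singleton clause (NOT m31), m31 = false.
From the singleton clause (m33), m33 = true.
From the singleton clause (NOT m41), m41 = false.
From the singleton clause (m43), m43 = true.
But (NOT m43) is also a unit clause — contradiction.
That branch fails; take m21 = false instead.
From the singleton clause (m23), m23 = true.
From the singleton clause (NOT m13), m13 = false.
From the singleton clause (NOT m33), m33 = false.
From the singleton clause (m31), m31 = true.
From the singleton clause (NOT m41), m41 = false.
From the singleton clause (m43), m43 = true.
But (NOT m43) is also a unit clause — contradiction.
Either choice for m21 ends in contradiction.
That branch fails; take m12 = false instead.
From the singleton clause (m13), m13 = true.
From the singleton clause (NOT m23), m23 = false.
From the singleton clause (NOT m33), m33 = false.
From the singleton clause (NOT m43), m43 = false.
Branch on m21: set m21 = true.
From the singleton clause (NOT m31), m31 = false.
From the singleton clause (m32), m32 = true.
From the singleton clause (NOT m41), m41 = false.
From the singleton clause (m42), m42 = true.
But (NOT m42) is also a unit clause — contradiction.
That branch fails; take m21 = false instead.
From the singleton clause (m22), m22 = true.
From the singleton clause (NOT m32), m32 = false.
From the singleton clause (m31), m31 = true.
From the singleton clause (NOT m41), m41 = false.
From the singleton clause (m42), m42 = true.
But (NOT m42) is also a unit clause — contradiction.
Either choice for m21 ends in contradiction.
Either choice for m12 ends in contradiction.
That branch fails; take m11 = true instead.
From the singleton clause (NOT m21), m21 = false.
From the singleton clause (NOT m31), m31 = false.
From the singleton clause (NOT m41), m41 = false.
Branch on m22: set m22 = true.
From the singleton clause (NOT m12), m12 = false.
From the singleton clause (NOT m32), m32 = false.
From the singleton clause (m33), m33 = true.
From the singleton clause (NOT m42), m42 = false.
From the singleton clause (m43), m43 = true.
But (NOT m43) is also a unit clause — contradiction.
That branch fails; take m22 = false instead.
From the singleton clause (m23), m23 = true.
From the singleton clause (NOT m13), m13 = false.
From the singleton clause (NOT m33), m33 = false.
From the singleton clause (m32), m32 = true.
From the singleton clause (NOT m12), m12 = false.
From the singleton clause (NOT m42), m42 = false.
From the singleton clause (m43), m43 = true.
But (NOT m43) is also a unit clause — contradiction.
Either choice for m22 ends in contradiction.
Either choice for m11 ends in contradiction.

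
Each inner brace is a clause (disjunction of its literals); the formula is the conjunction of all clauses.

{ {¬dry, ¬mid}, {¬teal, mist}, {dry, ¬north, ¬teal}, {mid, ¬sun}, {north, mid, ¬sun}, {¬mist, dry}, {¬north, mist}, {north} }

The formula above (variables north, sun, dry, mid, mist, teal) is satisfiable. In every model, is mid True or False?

Suppose mid = True.
From the singleton clause (¬dry), dry = False.
From the singleton clause (¬mist), mist = False.
From the singleton clause (¬teal), teal = False.
From the singleton clause (¬north), north = False.
But (north) is also a unit clause — contradiction.
So every satisfying assignment has mid = False.

False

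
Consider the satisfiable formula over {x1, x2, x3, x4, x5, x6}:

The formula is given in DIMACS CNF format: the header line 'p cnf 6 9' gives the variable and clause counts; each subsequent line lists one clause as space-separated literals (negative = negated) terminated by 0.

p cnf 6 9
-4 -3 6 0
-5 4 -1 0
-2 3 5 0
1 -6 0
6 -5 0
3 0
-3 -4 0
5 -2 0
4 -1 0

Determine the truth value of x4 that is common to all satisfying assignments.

Suppose x4 = True.
From the singleton clause (x3), x3 = True.
But (¬x3) is also a unit clause — contradiction.
So every satisfying assignment has x4 = False.

False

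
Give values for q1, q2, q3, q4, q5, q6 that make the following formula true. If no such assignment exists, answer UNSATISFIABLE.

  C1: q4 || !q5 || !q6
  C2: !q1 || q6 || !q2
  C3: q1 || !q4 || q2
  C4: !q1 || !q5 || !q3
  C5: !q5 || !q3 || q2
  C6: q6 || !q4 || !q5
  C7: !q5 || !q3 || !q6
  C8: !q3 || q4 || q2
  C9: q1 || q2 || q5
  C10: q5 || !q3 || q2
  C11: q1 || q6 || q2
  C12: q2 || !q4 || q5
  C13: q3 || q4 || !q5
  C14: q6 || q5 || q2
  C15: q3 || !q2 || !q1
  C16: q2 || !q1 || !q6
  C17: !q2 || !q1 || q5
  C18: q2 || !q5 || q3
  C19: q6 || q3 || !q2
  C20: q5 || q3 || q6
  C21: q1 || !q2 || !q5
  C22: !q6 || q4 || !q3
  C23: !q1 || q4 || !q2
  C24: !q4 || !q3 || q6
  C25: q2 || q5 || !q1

Branch on q4: set q4 = false.
Branch on q5: set q5 = false.
Branch on q3: set q3 = true.
The clause (q2) is unit, so q2 = true.
The clause (!q1) is unit, so q1 = false.
The clause (!q6) is unit, so q6 = false.
All clauses are satisfied.

q1 ↦ false,  q2 ↦ true,  q3 ↦ true,  q4 ↦ false,  q5 ↦ false,  q6 ↦ false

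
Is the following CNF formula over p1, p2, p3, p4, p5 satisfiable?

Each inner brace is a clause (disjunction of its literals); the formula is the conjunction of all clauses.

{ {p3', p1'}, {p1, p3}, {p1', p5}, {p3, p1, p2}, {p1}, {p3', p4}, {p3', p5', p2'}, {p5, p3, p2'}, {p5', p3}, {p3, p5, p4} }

From the singleton clause (p1), p1 = 1.
From the singleton clause (p3'), p3 = 0.
From the singleton clause (p5), p5 = 1.
Now (p5') is unsatisfied and unit — conflict.
No assignment satisfies every clause.

No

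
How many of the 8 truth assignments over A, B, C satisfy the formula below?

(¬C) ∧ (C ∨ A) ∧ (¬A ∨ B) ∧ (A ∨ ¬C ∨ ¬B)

There are 2^3 = 8 truth assignments over (A, B, C).
Check each against the 4 clauses (columns in the order A, B, C):
  F F F  ✗ fails (C ∨ A)
  F F T  ✗ fails (¬C)
  F T F  ✗ fails (C ∨ A)
  F T T  ✗ fails (¬C)
  T F F  ✗ fails (¬A ∨ B)
  T F T  ✗ fails (¬C)
  T T F  ✓ satisfies all
  T T T  ✗ fails (¬C)
1 of the 8 rows is a model.

1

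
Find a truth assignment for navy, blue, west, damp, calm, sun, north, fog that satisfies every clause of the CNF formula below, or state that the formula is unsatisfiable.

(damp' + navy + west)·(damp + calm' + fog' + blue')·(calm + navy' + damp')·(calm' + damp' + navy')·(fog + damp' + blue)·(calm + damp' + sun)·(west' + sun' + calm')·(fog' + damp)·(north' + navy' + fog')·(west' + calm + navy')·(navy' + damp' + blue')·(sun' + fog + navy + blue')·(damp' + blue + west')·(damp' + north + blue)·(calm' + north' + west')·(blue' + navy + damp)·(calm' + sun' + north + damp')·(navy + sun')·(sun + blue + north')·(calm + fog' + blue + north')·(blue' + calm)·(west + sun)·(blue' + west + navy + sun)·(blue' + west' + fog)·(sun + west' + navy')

Suppose fog = 0.
Suppose damp = 0.
Suppose blue = 0.
Suppose navy = 1.
Suppose west = 0.
(sun) alone gives sun = 1.
Every clause is now satisfied; calm, north are unconstrained.

navy=1; blue=0; west=0; damp=0; calm=0; sun=1; north=1; fog=0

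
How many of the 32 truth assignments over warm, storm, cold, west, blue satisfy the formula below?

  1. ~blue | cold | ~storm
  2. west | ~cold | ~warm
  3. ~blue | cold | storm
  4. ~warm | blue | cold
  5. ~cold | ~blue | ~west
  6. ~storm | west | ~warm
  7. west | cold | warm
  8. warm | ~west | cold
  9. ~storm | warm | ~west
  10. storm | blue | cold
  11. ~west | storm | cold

There are 2^5 = 32 truth assignments over (warm, storm, cold, west, blue).
Split on cold. With cold = 1, the clauses containing cold are satisfied and ~cold drops from the rest; 7 of the 2^4 = 16 assignments to the other variables satisfy what remains.
With cold = 0, by the same count on the reduced clause set, 0 assignments work.
(One model: warm=F, storm=F, cold=T, west=F, blue=F.)
Total: 7 + 0 = 7.

7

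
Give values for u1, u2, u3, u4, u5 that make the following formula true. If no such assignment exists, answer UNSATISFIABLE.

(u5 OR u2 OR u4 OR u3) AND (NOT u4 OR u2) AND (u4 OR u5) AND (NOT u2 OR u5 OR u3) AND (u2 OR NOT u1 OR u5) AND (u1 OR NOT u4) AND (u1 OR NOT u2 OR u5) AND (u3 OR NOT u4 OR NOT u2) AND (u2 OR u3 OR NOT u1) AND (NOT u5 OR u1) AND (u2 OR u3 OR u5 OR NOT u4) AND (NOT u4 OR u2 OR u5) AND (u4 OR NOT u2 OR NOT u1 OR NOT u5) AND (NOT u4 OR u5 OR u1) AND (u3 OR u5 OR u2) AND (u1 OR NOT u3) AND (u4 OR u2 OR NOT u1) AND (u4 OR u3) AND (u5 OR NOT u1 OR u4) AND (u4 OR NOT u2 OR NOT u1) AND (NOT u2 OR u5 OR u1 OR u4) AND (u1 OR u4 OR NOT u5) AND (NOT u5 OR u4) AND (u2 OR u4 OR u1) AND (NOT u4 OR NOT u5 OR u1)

u1=true,  u2=true,  u3=true,  u4=true,  u5=false

Suppose u4 = true.
From the singleton clause (u2), u2 = true.
From the singleton clause (u1), u1 = true.
From the singleton clause (u3), u3 = true.
Every clause is now satisfied; u5 is unconstrained.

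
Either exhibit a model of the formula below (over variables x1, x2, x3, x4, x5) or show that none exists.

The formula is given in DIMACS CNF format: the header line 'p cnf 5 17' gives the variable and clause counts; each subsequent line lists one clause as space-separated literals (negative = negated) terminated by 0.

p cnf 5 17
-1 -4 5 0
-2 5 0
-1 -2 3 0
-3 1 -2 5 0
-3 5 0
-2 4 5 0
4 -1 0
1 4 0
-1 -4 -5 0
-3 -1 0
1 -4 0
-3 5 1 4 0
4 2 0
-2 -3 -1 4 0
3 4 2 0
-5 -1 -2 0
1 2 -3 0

UNSATISFIABLE

Branch on x2: set x2 = False.
The clause (x4) is unit, so x4 = True.
The clause (x1) is unit, so x1 = True.
The clause (x5) is unit, so x5 = True.
Now (¬x5) is unsatisfied and unit — conflict.
That branch fails; take x2 = True instead.
The clause (x5) is unit, so x5 = True.
The clause (¬x1) is unit, so x1 = False.
The clause (x4) is unit, so x4 = True.
Now (¬x4) is unsatisfied and unit — conflict.
Both values of x2 lead to a conflict.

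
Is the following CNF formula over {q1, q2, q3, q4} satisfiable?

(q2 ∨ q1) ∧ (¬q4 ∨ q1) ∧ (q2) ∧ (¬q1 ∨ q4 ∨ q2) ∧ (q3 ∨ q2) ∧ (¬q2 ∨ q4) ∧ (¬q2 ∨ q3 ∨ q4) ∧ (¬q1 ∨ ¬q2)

Unsatisfiable

Unit clause (q2) forces q2 = True.
Unit clause (q4) forces q4 = True.
Unit clause (q1) forces q1 = True.
But (¬q1) is also a unit clause — contradiction.
No assignment satisfies every clause.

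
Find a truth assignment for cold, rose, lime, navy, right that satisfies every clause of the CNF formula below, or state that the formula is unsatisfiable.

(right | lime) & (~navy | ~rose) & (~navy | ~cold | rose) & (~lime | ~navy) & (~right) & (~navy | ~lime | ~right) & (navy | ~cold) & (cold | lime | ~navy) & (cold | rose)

cold ↦ 0,  rose ↦ 1,  lime ↦ 1,  navy ↦ 0,  right ↦ 0

(~right) alone gives right = 0.
(lime) alone gives lime = 1.
(~navy) alone gives navy = 0.
(~cold) alone gives cold = 0.
(rose) alone gives rose = 1.
This assignment satisfies each clause.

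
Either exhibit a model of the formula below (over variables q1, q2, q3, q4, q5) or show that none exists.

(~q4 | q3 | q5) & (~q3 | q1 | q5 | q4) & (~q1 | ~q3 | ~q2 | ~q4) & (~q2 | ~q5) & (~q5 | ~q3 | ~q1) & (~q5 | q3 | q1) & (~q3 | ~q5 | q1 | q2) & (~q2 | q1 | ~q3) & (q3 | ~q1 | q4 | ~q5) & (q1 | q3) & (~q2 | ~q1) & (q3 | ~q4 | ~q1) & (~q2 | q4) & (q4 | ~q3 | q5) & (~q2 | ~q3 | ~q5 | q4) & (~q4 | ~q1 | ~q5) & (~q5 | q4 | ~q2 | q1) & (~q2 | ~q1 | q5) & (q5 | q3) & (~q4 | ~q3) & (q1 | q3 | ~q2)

UNSATISFIABLE

Branch on q2: set q2 = 0.
Branch on q1: set q1 = 1.
Branch on q5: set q5 = 0.
The clause (q3) is unit, so q3 = 1.
The clause (q4) is unit, so q4 = 1.
Now (~q4) is unsatisfied and unit — conflict.
Backtrack on q5: now try q5 = 1.
The clause (~q3) is unit, so q3 = 0.
The clause (q4) is unit, so q4 = 1.
Now (~q4) is unsatisfied and unit — conflict.
Either choice for q5 ends in contradiction.
Backtrack on q1: now try q1 = 0.
The clause (q3) is unit, so q3 = 1.
The clause (~q5) is unit, so q5 = 0.
The clause (q4) is unit, so q4 = 1.
Now (~q4) is unsatisfied and unit — conflict.
Either choice for q1 ends in contradiction.
Backtrack on q2: now try q2 = 1.
The clause (~q5) is unit, so q5 = 0.
The clause (~q1) is unit, so q1 = 0.
The clause (~q3) is unit, so q3 = 0.
Now (q3) is unsatisfied and unit — conflict.
Either choice for q2 ends in contradiction.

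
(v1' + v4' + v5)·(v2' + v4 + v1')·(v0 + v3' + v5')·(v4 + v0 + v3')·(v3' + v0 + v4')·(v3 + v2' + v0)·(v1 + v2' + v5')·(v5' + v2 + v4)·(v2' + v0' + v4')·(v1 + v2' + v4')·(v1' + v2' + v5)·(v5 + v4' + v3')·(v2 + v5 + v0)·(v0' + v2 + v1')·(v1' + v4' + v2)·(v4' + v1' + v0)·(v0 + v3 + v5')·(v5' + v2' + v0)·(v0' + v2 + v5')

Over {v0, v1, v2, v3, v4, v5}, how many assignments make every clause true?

There are 2^6 = 64 truth assignments over (v0, v1, v2, v3, v4, v5).
Split on v1. With v1 = 1, the clauses containing v1 are satisfied and v1' drops from the rest; 0 of the 2^5 = 32 assignments to the other variables satisfy what remains.
With v1 = 0, by the same count on the reduced clause set, 5 assignments work.
(One model: v0=T, v1=F, v2=F, v3=F, v4=F, v5=F.)
Total: 0 + 5 = 5.

5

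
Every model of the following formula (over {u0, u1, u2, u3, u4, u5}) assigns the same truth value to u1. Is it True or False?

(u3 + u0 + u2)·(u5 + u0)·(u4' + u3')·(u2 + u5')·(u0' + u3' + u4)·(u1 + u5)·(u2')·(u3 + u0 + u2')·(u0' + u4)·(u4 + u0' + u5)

Suppose u1 = 0.
From the singleton clause (u5), u5 = 1.
From the singleton clause (u2), u2 = 1.
Now (u2') is unsatisfied and unit — conflict.
So every satisfying assignment has u1 = True.

True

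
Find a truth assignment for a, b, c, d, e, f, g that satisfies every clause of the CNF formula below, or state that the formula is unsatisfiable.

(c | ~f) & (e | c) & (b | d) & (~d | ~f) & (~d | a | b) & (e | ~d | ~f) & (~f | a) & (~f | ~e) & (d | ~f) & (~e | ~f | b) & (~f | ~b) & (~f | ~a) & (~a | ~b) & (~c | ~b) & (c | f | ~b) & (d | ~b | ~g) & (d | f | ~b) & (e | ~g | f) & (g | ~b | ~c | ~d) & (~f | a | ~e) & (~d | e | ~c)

a=1, b=0, c=0, d=1, e=1, f=0, g=1

Suppose c = 0.
Unit clause (~f) forces f = 0.
Unit clause (e) forces e = 1.
Unit clause (~b) forces b = 0.
Unit clause (d) forces d = 1.
Unit clause (a) forces a = 1.
No clause remains; g is free.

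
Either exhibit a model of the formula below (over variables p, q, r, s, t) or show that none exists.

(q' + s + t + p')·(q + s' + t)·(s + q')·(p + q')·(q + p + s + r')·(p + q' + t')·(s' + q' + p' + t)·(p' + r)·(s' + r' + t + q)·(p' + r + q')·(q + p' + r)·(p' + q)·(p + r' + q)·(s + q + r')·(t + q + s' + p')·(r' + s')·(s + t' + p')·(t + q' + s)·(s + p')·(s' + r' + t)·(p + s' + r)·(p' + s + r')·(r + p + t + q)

p ↦ 0; q ↦ 0; r ↦ 0; s ↦ 0; t ↦ 1

Try s = 0.
(q') alone gives q = 0.
(p') alone gives p = 0.
(r') alone gives r = 0.
(t) alone gives t = 1.
This assignment satisfies each clause.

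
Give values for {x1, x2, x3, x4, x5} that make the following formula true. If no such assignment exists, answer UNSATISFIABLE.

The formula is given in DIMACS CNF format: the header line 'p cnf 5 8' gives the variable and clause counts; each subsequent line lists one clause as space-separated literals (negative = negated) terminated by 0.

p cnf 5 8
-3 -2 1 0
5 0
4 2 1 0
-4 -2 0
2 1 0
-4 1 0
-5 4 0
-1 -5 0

UNSATISFIABLE

From the singleton clause (x5), x5 = True.
From the singleton clause (x4), x4 = True.
From the singleton clause (¬x2), x2 = False.
From the singleton clause (x1), x1 = True.
That conflicts with the unit clause (¬x1).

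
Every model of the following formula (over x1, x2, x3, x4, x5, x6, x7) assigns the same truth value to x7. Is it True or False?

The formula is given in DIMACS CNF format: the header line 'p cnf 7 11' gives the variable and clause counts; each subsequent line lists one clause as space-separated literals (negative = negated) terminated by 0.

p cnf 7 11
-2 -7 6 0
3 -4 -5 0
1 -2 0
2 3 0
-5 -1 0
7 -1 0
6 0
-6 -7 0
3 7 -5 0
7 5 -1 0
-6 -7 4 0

Suppose x7 = True.
Unit clause (x6) forces x6 = True.
That conflicts with the unit clause (¬x6).
So every satisfying assignment has x7 = False.

False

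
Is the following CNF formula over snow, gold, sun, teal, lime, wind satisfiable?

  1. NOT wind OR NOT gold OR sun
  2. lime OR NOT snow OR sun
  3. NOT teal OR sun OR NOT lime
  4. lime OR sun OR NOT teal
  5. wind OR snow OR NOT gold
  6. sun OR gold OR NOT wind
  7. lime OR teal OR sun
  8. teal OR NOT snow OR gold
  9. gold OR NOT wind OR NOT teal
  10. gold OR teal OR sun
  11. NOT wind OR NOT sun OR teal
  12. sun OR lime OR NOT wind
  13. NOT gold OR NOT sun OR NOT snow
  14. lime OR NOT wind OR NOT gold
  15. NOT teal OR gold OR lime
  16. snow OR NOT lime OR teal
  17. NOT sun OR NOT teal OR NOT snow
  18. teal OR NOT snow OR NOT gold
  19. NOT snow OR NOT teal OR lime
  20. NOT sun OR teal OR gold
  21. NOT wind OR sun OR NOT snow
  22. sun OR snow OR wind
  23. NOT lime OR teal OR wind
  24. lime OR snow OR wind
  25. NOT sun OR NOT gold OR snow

Satisfiable

Branch on wind: set wind = false.
Branch on snow: set snow = false.
Unit clause (NOT gold) forces gold = false.
Unit clause (sun) forces sun = true.
Unit clause (teal) forces teal = true.
Unit clause (lime) forces lime = true.
Every clause now holds.
A satisfying assignment: snow=false, gold=false, sun=true, teal=true, lime=true, wind=false.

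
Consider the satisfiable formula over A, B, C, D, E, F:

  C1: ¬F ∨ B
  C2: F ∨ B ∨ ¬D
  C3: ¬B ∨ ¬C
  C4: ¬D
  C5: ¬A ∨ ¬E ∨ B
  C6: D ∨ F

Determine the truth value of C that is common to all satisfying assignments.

Suppose C = True.
The clause (¬B) is unit, so B = False.
The clause (¬F) is unit, so F = False.
The clause (¬D) is unit, so D = False.
But (D) is also a unit clause — contradiction.
So every satisfying assignment has C = False.

False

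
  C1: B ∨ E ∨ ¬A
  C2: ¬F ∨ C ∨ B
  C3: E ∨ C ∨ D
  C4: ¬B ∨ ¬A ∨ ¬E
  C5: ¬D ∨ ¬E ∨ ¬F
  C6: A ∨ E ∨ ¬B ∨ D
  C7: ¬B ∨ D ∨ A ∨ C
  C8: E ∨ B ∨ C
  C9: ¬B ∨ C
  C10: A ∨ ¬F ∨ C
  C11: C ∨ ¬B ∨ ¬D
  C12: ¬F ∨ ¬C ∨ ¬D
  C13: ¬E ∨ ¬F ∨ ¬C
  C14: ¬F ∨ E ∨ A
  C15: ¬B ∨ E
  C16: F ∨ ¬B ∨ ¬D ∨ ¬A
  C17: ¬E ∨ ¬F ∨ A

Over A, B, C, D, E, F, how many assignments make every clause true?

There are 2^6 = 64 truth assignments over (A, B, C, D, E, F).
Split on F. With F = True, the clauses containing F are satisfied and ¬F drops from the rest; 0 of the 2^5 = 32 assignments to the other variables satisfy what remains.
With F = False, by the same count on the reduced clause set, 12 assignments work.
(One model: A=F, B=F, C=F, D=F, E=T, F=F.)
Total: 0 + 12 = 12.

12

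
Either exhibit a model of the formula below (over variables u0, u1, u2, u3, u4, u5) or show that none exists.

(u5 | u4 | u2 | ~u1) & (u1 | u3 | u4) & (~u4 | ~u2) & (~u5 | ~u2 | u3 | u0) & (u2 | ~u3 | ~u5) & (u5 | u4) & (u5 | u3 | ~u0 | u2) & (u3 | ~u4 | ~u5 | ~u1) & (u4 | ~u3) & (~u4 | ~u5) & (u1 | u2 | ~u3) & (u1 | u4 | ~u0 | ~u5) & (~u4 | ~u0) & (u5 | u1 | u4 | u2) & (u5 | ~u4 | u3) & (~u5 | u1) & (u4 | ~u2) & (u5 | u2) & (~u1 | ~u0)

u0 ↦ 0,  u1 ↦ 1,  u2 ↦ 0,  u3 ↦ 0,  u4 ↦ 0,  u5 ↦ 1

Try u4 = 0.
From the singleton clause (u5), u5 = 1.
From the singleton clause (~u3), u3 = 0.
From the singleton clause (u1), u1 = 1.
From the singleton clause (~u2), u2 = 0.
From the singleton clause (~u0), u0 = 0.
All clauses are satisfied.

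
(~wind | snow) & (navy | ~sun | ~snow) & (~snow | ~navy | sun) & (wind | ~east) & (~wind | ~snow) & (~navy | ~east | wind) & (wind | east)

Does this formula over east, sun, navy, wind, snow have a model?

No, unsatisfiable

Case wind = 0:
The clause (~east) is unit, so east = 0.
But (east) is also a unit clause — contradiction.
Undo wind and try wind = 1.
The clause (snow) is unit, so snow = 1.
But (~snow) is also a unit clause — contradiction.
Neither wind = 1 nor wind = 0 works.
No assignment satisfies every clause.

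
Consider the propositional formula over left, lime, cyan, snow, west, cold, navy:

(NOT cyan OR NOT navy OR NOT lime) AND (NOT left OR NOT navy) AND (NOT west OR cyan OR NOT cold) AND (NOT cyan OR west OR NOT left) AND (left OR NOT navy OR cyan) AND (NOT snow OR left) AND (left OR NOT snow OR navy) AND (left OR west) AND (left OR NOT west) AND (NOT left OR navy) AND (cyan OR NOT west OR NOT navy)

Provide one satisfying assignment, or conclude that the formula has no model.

UNSATISFIABLE

Case left = false:
Unit clause (NOT snow) forces snow = false.
Unit clause (west) forces west = true.
Now (NOT west) is unsatisfied and unit — conflict.
That branch fails; take left = true instead.
Unit clause (NOT navy) forces navy = false.
Now (navy) is unsatisfied and unit — conflict.
Both values of left lead to a conflict.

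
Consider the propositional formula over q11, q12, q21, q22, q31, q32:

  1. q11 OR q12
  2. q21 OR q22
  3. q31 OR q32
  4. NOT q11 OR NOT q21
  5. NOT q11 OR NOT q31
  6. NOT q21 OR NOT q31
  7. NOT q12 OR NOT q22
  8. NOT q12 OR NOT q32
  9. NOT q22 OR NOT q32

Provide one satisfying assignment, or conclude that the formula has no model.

Branch on q11: set q11 = true.
Unit clause (NOT q21) forces q21 = false.
Unit clause (q22) forces q22 = true.
Unit clause (NOT q31) forces q31 = false.
Unit clause (q32) forces q32 = true.
Now (NOT q32) is unsatisfied and unit — conflict.
Undo q11 and try q11 = false.
Unit clause (q12) forces q12 = true.
Unit clause (NOT q22) forces q22 = false.
Unit clause (q21) forces q21 = true.
Unit clause (NOT q31) forces q31 = false.
Unit clause (q32) forces q32 = true.
Now (NOT q32) is unsatisfied and unit — conflict.
Either choice for q11 ends in contradiction.

UNSATISFIABLE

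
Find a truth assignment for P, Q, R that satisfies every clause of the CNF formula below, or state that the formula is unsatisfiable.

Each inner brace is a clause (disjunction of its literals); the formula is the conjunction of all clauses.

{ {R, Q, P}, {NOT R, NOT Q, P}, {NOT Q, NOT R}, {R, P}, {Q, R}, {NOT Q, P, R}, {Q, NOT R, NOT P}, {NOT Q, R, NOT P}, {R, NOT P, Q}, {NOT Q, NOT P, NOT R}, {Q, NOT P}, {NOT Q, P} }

P: false, Q: false, R: true

Suppose Q = false.
Unit clause (R) forces R = true.
Unit clause (NOT P) forces P = false.
Every clause now holds.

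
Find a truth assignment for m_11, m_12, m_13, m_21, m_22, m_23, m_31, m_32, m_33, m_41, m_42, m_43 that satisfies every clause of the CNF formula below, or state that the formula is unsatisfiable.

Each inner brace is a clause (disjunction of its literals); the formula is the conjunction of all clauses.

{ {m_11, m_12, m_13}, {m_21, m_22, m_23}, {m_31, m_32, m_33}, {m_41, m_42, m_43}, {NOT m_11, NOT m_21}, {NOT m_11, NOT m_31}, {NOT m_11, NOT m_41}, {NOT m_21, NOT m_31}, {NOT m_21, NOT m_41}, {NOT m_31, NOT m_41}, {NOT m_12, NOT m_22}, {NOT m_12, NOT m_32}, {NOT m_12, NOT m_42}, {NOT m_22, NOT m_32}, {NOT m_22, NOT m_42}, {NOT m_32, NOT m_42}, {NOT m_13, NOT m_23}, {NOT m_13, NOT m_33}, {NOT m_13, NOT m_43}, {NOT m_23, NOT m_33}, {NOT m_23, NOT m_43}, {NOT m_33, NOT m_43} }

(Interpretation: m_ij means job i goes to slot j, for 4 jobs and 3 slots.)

UNSATISFIABLE

Suppose m_11 = false.
Suppose m_12 = true.
The clause (NOT m_22) is unit, so m_22 = false.
The clause (NOT m_32) is unit, so m_32 = false.
The clause (NOT m_42) is unit, so m_42 = false.
Suppose m_21 = true.
The clause (NOT m_31) is unit, so m_31 = false.
The clause (m_33) is unit, so m_33 = true.
The clause (NOT m_41) is unit, so m_41 = false.
The clause (m_43) is unit, so m_43 = true.
That conflicts with the unit clause (NOT m_43).
That branch fails; take m_21 = false instead.
The clause (m_23) is unit, so m_23 = true.
The clause (NOT m_13) is unit, so m_13 = false.
The clause (NOT m_33) is unit, so m_33 = false.
The clause (m_31) is unit, so m_31 = true.
The clause (NOT m_41) is unit, so m_41 = false.
The clause (m_43) is unit, so m_43 = true.
That conflicts with the unit clause (NOT m_43).
Neither m_21 = true nor m_21 = false works.
That branch fails; take m_12 = false instead.
The clause (m_13) is unit, so m_13 = true.
The clause (NOT m_23) is unit, so m_23 = false.
The clause (NOT m_33) is unit, so m_33 = false.
The clause (NOT m_43) is unit, so m_43 = false.
Suppose m_21 = true.
The clause (NOT m_31) is unit, so m_31 = false.
The clause (m_32) is unit, so m_32 = true.
The clause (NOT m_41) is unit, so m_41 = false.
The clause (m_42) is unit, so m_42 = true.
That conflicts with the unit clause (NOT m_42).
That branch fails; take m_21 = false instead.
The clause (m_22) is unit, so m_22 = true.
The clause (NOT m_32) is unit, so m_32 = false.
The clause (m_31) is unit, so m_31 = true.
The clause (NOT m_41) is unit, so m_41 = false.
The clause (m_42) is unit, so m_42 = true.
That conflicts with the unit clause (NOT m_42).
Neither m_21 = true nor m_21 = false works.
Neither m_12 = true nor m_12 = false works.
That branch fails; take m_11 = true instead.
The clause (NOT m_21) is unit, so m_21 = false.
The clause (NOT m_31) is unit, so m_31 = false.
The clause (NOT m_41) is unit, so m_41 = false.
Suppose m_22 = true.
The clause (NOT m_12) is unit, so m_12 = false.
The clause (NOT m_32) is unit, so m_32 = false.
The clause (m_33) is unit, so m_33 = true.
The clause (NOT m_42) is unit, so m_42 = false.
The clause (m_43) is unit, so m_43 = true.
That conflicts with the unit clause (NOT m_43).
That branch fails; take m_22 = false instead.
The clause (m_23) is unit, so m_23 = true.
The clause (NOT m_13) is unit, so m_13 = false.
The clause (NOT m_33) is unit, so m_33 = false.
The clause (m_32) is unit, so m_32 = true.
The clause (NOT m_12) is unit, so m_12 = false.
The clause (NOT m_42) is unit, so m_42 = false.
The clause (m_43) is unit, so m_43 = true.
That conflicts with the unit clause (NOT m_43).
Neither m_22 = true nor m_22 = false works.
Neither m_11 = true nor m_11 = false works.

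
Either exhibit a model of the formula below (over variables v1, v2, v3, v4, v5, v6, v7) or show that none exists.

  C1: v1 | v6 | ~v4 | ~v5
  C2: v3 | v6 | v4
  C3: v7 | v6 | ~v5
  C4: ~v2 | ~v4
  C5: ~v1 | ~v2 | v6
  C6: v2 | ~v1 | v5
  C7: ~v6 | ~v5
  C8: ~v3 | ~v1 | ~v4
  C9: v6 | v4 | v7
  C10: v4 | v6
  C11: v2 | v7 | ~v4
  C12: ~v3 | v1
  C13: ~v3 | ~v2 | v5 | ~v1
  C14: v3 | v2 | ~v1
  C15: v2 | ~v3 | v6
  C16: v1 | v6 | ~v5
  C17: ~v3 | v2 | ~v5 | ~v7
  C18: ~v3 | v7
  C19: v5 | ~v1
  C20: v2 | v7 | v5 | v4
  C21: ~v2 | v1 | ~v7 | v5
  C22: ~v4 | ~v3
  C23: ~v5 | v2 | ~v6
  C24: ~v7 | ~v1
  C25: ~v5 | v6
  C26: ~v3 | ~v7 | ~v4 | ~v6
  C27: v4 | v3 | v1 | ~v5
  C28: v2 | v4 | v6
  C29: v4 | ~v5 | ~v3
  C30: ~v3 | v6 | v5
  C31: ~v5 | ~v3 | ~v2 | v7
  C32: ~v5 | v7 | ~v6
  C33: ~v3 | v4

Try v2 = 0.
Try v1 = 0.
From the singleton clause (~v3), v3 = 0.
Try v6 = 0.
From the singleton clause (v4), v4 = 1.
From the singleton clause (~v5), v5 = 0.
From the singleton clause (v7), v7 = 1.
This assignment satisfies each clause.

v1=0, v2=0, v3=0, v4=1, v5=0, v6=0, v7=1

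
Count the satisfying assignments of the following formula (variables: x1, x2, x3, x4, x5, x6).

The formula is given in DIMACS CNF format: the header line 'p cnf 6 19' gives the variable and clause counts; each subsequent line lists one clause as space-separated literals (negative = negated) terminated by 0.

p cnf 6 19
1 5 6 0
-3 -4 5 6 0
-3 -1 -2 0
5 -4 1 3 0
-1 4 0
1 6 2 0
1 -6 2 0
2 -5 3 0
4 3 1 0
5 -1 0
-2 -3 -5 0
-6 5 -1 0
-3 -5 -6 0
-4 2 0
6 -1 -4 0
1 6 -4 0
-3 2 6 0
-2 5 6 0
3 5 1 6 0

There are 2^6 = 64 truth assignments over (x1, x2, x3, x4, x5, x6).
Split on x5. With x5 = True, the clauses containing x5 are satisfied and ¬x5 drops from the rest; 2 of the 2^5 = 32 assignments to the other variables satisfy what remains.
With x5 = False, by the same count on the reduced clause set, 2 assignments work.
(One model: x1=F, x2=T, x3=F, x4=T, x5=T, x6=T.)
Total: 2 + 2 = 4.

4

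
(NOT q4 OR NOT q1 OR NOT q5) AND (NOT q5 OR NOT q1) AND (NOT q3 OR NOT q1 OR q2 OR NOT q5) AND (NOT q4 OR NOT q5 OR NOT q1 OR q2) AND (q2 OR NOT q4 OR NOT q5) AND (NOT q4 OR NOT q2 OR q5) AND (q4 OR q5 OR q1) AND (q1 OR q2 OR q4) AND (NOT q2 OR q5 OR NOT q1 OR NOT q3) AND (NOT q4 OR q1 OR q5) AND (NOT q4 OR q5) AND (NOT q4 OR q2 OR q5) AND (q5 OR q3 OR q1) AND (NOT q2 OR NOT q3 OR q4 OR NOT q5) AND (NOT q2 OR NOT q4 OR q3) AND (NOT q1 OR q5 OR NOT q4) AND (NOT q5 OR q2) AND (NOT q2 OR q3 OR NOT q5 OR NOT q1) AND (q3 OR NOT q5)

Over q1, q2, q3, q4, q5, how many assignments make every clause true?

There are 2^5 = 32 truth assignments over (q1, q2, q3, q4, q5).
Split on q2. With q2 = true, the clauses containing q2 are satisfied and NOT q2 drops from the rest; 2 of the 2^4 = 16 assignments to the other variables satisfy what remains.
With q2 = false, by the same count on the reduced clause set, 2 assignments work.
Total: 2 + 2 = 4.

4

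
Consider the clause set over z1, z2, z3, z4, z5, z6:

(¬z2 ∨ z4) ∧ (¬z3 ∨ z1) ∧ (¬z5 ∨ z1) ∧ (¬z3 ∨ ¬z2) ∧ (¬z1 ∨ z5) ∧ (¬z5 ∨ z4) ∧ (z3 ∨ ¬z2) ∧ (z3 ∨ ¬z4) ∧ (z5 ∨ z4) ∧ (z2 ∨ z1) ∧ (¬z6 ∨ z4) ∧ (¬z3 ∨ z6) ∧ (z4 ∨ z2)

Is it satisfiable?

Yes, satisfiable

Try z2 = False.
Unit clause (z1) forces z1 = True.
Unit clause (z5) forces z5 = True.
Unit clause (z4) forces z4 = True.
Unit clause (z3) forces z3 = True.
Unit clause (z6) forces z6 = True.
Every clause now holds.
A satisfying assignment: z1=True; z2=False; z3=True; z4=True; z5=True; z6=True.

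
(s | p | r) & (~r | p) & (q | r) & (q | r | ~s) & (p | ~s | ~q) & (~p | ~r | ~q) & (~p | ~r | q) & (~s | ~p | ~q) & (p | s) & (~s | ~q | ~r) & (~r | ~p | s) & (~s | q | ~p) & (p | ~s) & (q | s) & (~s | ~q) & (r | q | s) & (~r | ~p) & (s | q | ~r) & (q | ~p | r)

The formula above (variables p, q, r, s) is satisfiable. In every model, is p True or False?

True

Suppose p = 0.
The clause (~r) is unit, so r = 0.
The clause (s) is unit, so s = 1.
That conflicts with the unit clause (~s).
So every satisfying assignment has p = True.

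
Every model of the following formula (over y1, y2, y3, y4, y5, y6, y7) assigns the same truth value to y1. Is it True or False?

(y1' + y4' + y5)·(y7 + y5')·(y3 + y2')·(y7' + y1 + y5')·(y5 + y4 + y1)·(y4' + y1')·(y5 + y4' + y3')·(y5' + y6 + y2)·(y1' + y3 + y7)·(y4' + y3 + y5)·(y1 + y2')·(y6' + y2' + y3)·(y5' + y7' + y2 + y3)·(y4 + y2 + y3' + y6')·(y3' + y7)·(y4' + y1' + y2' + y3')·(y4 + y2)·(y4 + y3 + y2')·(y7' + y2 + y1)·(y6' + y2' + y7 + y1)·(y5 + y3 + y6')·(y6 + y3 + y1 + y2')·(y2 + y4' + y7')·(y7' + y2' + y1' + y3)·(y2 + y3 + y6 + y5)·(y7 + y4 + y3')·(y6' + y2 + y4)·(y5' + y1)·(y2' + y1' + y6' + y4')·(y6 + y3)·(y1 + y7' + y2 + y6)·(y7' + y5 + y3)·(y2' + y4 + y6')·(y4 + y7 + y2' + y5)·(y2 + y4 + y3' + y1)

Suppose y1 = 0.
(y2') alone gives y2 = 0.
(y4) alone gives y4 = 1.
(y7') alone gives y7 = 0.
(y5') alone gives y5 = 0.
(y3') alone gives y3 = 0.
But (y3) is also a unit clause — contradiction.
So every satisfying assignment has y1 = True.

True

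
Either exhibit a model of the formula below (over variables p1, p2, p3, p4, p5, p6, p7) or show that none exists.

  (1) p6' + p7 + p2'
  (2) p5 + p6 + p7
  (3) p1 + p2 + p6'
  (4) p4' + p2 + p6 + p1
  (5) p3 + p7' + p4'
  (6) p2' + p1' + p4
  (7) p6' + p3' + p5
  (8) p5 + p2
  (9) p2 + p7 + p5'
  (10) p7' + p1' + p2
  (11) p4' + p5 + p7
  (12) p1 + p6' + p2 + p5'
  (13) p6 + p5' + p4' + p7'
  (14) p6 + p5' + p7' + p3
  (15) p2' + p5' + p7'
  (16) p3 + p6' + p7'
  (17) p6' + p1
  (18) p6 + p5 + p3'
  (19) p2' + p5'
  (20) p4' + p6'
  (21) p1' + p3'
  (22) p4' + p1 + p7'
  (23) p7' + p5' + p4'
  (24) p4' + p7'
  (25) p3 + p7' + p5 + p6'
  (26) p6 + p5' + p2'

p1: 0, p2: 1, p3: 0, p4: 0, p5: 0, p6: 0, p7: 1

Branch on p5: set p5 = 0.
(p2) alone gives p2 = 1.
Branch on p6: set p6 = 0.
(p7) alone gives p7 = 1.
(p3') alone gives p3 = 0.
(p4') alone gives p4 = 0.
(p1') alone gives p1 = 0.
This assignment satisfies each clause.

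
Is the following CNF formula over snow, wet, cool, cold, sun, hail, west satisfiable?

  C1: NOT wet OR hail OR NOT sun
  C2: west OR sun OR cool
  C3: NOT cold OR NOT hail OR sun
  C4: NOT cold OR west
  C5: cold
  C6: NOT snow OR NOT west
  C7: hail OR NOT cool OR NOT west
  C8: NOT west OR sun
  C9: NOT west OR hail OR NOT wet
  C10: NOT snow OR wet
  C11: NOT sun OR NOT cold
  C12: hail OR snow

Unsatisfiable

(cold) alone gives cold = true.
(west) alone gives west = true.
(NOT snow) alone gives snow = false.
(sun) alone gives sun = true.
Now (NOT sun) is unsatisfied and unit — conflict.
No assignment satisfies every clause.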